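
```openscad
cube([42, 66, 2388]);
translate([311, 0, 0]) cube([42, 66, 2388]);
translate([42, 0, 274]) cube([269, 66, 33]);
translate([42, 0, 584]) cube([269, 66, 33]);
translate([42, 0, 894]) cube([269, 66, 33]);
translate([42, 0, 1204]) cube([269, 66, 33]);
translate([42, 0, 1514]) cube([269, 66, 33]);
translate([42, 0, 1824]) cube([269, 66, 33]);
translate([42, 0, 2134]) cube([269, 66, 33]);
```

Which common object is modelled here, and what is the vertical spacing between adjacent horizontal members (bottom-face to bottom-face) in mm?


A ladder. The rung spacing is 310 mm.

Two tall 42×66 posts with 7 short bars between them — a ladder. Adjacent rungs sit at z = 274 and z = 584, so the spacing is 584 − 274 = 310 mm.


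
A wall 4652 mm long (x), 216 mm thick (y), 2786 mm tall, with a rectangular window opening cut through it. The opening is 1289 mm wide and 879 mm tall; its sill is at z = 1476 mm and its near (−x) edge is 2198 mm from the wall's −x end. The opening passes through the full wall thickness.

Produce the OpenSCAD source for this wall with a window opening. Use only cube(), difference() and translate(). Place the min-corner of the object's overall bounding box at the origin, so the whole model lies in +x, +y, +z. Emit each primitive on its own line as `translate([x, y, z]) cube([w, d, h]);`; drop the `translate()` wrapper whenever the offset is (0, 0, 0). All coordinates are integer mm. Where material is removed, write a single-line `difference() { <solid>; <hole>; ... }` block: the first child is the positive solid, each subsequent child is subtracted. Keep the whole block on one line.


difference() { cube([4652, 216, 2786]); translate([2198, 0, 1476]) cube([1289, 216, 879]); }


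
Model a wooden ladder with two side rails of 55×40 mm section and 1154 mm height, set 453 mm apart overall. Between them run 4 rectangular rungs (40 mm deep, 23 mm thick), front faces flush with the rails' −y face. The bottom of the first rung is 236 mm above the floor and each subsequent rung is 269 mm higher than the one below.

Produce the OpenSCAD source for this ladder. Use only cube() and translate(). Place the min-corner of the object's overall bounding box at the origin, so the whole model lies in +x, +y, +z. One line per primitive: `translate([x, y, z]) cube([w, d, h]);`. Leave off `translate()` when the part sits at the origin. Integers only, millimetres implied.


// rung span = 453 - 2*55 = 343
// rung[k] z = 236 + k*269
cube([55, 40, 1154]);
translate([398, 0, 0]) cube([55, 40, 1154]);
translate([55, 0, 236]) cube([343, 40, 23]);
translate([55, 0, 505]) cube([343, 40, 23]);
translate([55, 0, 774]) cube([343, 40, 23]);
translate([55, 0, 1043]) cube([343, 40, 23]);


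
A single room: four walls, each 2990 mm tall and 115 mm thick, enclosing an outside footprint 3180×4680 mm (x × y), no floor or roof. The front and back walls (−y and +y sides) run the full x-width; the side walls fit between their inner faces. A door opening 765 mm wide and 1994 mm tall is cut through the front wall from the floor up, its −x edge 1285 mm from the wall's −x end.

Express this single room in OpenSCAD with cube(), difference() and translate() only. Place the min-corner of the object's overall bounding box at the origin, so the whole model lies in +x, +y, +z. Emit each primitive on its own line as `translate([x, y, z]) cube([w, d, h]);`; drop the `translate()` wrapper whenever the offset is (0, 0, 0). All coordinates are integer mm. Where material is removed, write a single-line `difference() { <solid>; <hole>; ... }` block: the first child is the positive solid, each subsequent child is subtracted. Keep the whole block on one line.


difference() { cube([3180, 115, 2990]); translate([1285, 0, 0]) cube([765, 115, 1994]); }
translate([0, 4565, 0]) cube([3180, 115, 2990]);
translate([0, 115, 0]) cube([115, 4450, 2990]);
translate([3065, 115, 0]) cube([115, 4450, 2990]);


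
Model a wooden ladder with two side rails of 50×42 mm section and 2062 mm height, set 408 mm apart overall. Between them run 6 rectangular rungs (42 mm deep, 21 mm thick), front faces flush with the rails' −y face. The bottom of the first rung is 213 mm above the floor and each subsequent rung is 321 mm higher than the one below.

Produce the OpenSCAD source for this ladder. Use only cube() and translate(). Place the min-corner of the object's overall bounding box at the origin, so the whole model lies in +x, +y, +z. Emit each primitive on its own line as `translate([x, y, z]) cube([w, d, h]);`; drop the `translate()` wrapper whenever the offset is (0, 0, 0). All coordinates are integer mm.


cube([50, 42, 2062]);
translate([358, 0, 0]) cube([50, 42, 2062]);
translate([50, 0, 213]) cube([308, 42, 21]);
translate([50, 0, 534]) cube([308, 42, 21]);
translate([50, 0, 855]) cube([308, 42, 21]);
translate([50, 0, 1176]) cube([308, 42, 21]);
translate([50, 0, 1497]) cube([308, 42, 21]);
translate([50, 0, 1818]) cube([308, 42, 21]);


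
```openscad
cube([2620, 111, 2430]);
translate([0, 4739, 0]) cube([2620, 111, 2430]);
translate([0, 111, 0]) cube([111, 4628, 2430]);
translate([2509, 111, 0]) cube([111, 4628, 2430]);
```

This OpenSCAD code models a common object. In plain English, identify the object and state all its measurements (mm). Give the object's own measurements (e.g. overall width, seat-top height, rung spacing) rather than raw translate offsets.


The wall frame of a small rectangular building: four walls, each 2430 mm tall and 111 mm thick, enclosing a footprint 2620 mm (x) by 4850 mm (y) outside-to-outside, with no floor or roof. The front and back walls (the −y and +y sides) span the full width; the two side walls fit between them.


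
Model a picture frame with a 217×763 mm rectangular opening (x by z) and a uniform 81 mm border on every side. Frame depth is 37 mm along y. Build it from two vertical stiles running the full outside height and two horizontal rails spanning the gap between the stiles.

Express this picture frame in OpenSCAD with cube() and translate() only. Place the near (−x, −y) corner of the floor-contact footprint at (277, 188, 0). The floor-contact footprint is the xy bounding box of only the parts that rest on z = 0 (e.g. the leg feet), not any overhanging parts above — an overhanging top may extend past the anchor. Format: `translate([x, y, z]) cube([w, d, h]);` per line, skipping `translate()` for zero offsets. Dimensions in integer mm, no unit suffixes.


translate([277, 188, 0]) cube([81, 37, 925]);
translate([575, 188, 0]) cube([81, 37, 925]);
translate([358, 188, 0]) cube([217, 37, 81]);
translate([358, 188, 844]) cube([217, 37, 81]);


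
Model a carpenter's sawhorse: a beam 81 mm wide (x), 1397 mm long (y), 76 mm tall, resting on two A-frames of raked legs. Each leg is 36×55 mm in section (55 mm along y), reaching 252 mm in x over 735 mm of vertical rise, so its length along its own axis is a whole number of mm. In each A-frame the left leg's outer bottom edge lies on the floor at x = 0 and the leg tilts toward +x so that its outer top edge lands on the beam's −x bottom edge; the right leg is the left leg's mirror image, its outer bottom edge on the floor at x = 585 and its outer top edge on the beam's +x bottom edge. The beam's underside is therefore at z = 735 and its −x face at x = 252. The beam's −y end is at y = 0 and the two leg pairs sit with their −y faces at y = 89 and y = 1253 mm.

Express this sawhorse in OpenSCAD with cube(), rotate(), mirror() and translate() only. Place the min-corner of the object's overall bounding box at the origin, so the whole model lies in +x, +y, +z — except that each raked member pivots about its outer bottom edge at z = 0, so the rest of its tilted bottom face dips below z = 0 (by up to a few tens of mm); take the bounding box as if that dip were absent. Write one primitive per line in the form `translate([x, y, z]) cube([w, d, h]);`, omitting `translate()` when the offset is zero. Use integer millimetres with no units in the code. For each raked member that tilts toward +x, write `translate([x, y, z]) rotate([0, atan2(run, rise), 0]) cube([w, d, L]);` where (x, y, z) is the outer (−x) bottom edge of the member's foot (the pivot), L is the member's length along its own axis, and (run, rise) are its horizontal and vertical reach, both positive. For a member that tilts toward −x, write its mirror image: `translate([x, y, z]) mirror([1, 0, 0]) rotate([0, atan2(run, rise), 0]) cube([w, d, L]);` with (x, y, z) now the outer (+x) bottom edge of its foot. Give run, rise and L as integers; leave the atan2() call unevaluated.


translate([252, 0, 735]) cube([81, 1397, 76]);
translate([0, 89, 0]) rotate([0, atan2(252, 735), 0]) cube([36, 55, 777]);
translate([585, 89, 0]) mirror([1, 0, 0]) rotate([0, atan2(252, 735), 0]) cube([36, 55, 777]);
translate([0, 1253, 0]) rotate([0, atan2(252, 735), 0]) cube([36, 55, 777]);
translate([585, 1253, 0]) mirror([1, 0, 0]) rotate([0, atan2(252, 735), 0]) cube([36, 55, 777]);


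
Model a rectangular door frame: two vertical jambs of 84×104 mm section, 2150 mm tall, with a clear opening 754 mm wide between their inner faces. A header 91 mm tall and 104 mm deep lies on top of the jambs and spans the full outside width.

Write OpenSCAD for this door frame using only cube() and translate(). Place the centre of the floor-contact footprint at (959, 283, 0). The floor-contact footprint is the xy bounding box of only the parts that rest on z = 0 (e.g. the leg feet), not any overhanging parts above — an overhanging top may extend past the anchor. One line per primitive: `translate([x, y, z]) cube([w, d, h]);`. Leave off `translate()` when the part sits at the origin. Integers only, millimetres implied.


translate([498, 231, 0]) cube([84, 104, 2150]);
translate([1336, 231, 0]) cube([84, 104, 2150]);
translate([498, 231, 2150]) cube([922, 104, 91]);


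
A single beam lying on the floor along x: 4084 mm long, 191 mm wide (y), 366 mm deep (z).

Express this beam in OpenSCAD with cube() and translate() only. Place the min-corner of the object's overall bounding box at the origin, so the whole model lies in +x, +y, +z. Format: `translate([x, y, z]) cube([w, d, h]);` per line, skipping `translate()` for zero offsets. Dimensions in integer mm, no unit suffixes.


cube([4084, 191, 366]);


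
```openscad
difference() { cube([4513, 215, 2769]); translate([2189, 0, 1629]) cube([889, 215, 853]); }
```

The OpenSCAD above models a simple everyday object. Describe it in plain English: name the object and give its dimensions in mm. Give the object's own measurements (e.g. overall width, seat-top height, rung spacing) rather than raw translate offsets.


A wall 4513 mm long (x), 215 mm thick (y), 2769 mm tall, with a rectangular window opening cut through it. The opening is 889 mm wide and 853 mm tall; its sill is at z = 1629 mm and its near (−x) edge is 2189 mm from the wall's −x end. The opening passes through the full wall thickness.


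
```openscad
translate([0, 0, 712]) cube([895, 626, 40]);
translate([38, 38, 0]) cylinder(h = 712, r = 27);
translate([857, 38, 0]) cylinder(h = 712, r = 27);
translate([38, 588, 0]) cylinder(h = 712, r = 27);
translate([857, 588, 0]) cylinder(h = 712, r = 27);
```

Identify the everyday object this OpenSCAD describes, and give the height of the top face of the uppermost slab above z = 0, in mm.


A table. The table height is 752 mm.

A 895×626×40 slab sits at z = 712 on four Ø54 mm round legs — a table. The top surface is at 712 + 40 = 752 mm.


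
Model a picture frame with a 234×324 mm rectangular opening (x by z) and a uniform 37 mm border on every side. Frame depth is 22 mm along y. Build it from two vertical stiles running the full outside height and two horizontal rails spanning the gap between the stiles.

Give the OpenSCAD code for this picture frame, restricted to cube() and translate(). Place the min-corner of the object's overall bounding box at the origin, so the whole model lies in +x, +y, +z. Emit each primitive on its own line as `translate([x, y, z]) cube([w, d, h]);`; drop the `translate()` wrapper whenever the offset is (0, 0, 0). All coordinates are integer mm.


cube([37, 22, 398]);
translate([271, 0, 0]) cube([37, 22, 398]);
translate([37, 0, 0]) cube([234, 22, 37]);
translate([37, 0, 361]) cube([234, 22, 37]);


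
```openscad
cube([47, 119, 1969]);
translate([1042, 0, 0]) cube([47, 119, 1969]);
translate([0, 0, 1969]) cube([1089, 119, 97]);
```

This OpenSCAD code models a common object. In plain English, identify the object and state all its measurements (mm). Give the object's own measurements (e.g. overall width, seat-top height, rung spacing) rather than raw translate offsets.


A door frame. The clear opening is 995 mm wide and 1969 mm high. Two 47 mm wide jambs, 119 mm deep, stand either side of the opening from the floor to the top of the opening. A 97 mm thick head sits across the top of both jambs, spanning the full outside width of the frame.


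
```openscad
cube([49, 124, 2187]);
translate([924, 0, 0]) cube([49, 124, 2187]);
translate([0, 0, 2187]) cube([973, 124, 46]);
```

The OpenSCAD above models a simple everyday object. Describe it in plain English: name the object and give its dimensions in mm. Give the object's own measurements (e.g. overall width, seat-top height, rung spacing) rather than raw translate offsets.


A door frame. The clear opening is 875 mm wide and 2187 mm high. Two 49 mm wide jambs, 124 mm deep, stand either side of the opening from the floor to the top of the opening. A 46 mm thick head sits across the top of both jambs, spanning the full outside width of the frame.


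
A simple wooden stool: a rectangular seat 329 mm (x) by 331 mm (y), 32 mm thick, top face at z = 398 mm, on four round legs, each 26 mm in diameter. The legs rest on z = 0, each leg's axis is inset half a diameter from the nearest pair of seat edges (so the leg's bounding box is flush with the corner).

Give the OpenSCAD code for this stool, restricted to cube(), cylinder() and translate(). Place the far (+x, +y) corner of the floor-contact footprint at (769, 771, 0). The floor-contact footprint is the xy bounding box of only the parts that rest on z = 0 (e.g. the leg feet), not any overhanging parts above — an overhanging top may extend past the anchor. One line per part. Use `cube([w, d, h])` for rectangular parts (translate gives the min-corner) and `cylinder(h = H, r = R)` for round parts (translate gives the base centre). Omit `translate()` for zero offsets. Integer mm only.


// leg_h = 398 - 32 = 366
translate([440, 440, 366]) cube([329, 331, 32]);
translate([453, 453, 0]) cylinder(h = 366, r = 13);
translate([756, 453, 0]) cylinder(h = 366, r = 13);
translate([453, 758, 0]) cylinder(h = 366, r = 13);
translate([756, 758, 0]) cylinder(h = 366, r = 13);


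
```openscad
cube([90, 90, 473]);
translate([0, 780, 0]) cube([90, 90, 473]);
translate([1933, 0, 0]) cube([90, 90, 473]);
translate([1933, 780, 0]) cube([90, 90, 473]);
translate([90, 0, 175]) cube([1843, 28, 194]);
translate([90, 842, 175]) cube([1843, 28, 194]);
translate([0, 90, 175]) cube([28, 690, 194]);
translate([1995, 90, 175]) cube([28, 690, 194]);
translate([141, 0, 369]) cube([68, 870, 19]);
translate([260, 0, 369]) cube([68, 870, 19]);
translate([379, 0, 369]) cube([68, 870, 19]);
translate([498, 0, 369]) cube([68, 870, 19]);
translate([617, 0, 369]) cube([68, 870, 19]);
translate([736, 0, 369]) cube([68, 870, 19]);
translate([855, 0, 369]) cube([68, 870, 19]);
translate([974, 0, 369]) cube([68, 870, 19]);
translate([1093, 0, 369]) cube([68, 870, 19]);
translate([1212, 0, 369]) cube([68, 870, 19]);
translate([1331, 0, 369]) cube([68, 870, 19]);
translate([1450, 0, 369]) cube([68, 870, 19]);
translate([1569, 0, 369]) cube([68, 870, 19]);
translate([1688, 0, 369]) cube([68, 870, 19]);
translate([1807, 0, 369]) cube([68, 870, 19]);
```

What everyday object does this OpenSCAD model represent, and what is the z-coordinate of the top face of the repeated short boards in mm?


A bed frame. The slat-top height is 388 mm.

Four posts, four rails, and a row of slats — a bed frame. Slats sit on the rails at z = 175 + 194 = 369; with slat thickness 19, the top is 388 mm.


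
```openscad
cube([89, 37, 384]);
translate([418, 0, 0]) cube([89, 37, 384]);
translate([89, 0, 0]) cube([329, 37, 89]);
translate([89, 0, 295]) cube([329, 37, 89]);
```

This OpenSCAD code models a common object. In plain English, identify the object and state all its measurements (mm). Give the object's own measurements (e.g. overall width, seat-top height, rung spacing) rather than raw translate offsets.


A rectangular picture frame lying in the x–z plane (depth along y). The opening is 329 mm wide (x) by 206 mm tall (z), surrounded by a border 89 mm wide on all four sides. The frame is 37 mm deep and is made of two full-height vertical stiles with two horizontal rails fitted between them.


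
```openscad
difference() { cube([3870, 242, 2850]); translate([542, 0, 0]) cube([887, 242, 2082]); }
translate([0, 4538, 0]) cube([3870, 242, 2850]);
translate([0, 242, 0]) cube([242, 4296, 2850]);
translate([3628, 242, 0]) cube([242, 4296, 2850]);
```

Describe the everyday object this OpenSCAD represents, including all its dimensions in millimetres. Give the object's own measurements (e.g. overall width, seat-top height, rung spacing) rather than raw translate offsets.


A single room: four walls, each 2850 mm tall and 242 mm thick, enclosing an outside footprint 3870×4780 mm (x × y), no floor or roof. The front and back walls (−y and +y sides) run the full x-width; the side walls fit between their inner faces. A door opening 887 mm wide and 2082 mm tall is cut through the front wall from the floor up, its −x edge 542 mm from the wall's −x end.


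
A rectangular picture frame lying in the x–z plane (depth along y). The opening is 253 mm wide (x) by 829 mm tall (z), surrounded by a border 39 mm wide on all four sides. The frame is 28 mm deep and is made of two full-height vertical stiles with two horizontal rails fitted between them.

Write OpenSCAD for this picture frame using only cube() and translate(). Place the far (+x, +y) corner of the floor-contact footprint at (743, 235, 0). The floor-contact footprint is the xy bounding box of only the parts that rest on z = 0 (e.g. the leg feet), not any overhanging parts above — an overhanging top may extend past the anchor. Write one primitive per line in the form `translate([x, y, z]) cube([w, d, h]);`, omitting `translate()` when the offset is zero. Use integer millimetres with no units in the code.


translate([412, 207, 0]) cube([39, 28, 907]);
translate([704, 207, 0]) cube([39, 28, 907]);
translate([451, 207, 0]) cube([253, 28, 39]);
translate([451, 207, 868]) cube([253, 28, 39]);


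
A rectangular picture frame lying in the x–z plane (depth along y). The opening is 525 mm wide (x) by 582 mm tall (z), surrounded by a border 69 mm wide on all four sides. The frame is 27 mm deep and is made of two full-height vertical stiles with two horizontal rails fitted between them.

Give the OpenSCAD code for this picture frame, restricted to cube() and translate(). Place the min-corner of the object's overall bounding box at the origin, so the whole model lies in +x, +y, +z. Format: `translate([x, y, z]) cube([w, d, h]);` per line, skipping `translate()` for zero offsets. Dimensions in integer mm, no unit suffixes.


cube([69, 27, 720]);
translate([594, 0, 0]) cube([69, 27, 720]);
translate([69, 0, 0]) cube([525, 27, 69]);
translate([69, 0, 651]) cube([525, 27, 69]);


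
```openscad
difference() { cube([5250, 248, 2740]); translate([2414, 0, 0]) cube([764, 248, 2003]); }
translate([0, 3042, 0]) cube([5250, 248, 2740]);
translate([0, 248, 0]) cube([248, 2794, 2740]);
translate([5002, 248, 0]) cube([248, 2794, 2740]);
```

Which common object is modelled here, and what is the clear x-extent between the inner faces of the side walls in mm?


A single room. The interior width is 4754 mm.

Four walls enclosing a rectangle with a door in the front wall — a room. Outside width 5250 minus two 248 mm walls gives 4754 mm.


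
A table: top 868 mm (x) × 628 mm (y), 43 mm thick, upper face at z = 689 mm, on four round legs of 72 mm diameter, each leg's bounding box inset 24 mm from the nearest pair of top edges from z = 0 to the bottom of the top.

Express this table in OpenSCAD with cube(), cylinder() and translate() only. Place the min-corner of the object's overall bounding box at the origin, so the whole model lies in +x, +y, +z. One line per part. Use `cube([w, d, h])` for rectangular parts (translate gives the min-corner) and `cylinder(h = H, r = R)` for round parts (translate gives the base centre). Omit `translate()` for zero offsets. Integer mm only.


translate([0, 0, 646]) cube([868, 628, 43]);
translate([60, 60, 0]) cylinder(h = 646, r = 36);
translate([808, 60, 0]) cylinder(h = 646, r = 36);
translate([60, 568, 0]) cylinder(h = 646, r = 36);
translate([808, 568, 0]) cylinder(h = 646, r = 36);


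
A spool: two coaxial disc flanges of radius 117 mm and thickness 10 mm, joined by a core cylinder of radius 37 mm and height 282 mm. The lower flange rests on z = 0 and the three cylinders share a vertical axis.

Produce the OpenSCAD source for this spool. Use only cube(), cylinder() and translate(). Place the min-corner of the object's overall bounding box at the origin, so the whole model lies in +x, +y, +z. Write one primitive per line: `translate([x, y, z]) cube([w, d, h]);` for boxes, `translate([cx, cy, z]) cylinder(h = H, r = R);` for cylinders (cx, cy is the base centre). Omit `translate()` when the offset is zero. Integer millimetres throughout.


translate([117, 117, 0]) cylinder(h = 10, r = 117);
translate([117, 117, 10]) cylinder(h = 282, r = 37);
translate([117, 117, 292]) cylinder(h = 10, r = 117);


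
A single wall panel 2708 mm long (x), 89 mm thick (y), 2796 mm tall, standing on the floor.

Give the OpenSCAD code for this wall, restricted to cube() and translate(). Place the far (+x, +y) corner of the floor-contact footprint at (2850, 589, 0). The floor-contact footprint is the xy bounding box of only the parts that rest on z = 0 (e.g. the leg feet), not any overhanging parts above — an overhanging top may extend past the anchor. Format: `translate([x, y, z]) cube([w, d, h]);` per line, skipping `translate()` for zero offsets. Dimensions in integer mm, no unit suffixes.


translate([142, 500, 0]) cube([2708, 89, 2796]);


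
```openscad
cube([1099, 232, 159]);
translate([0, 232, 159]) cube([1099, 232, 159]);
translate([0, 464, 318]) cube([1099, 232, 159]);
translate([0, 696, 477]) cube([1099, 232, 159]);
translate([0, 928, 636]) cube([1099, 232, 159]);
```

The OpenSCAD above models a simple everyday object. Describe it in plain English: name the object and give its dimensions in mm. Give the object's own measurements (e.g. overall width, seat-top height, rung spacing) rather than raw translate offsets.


A straight staircase of 5 solid steps. Each step is 1099 mm wide (x), 232 mm deep (y, the going) and 159 mm tall (the rise). The first step rests on the floor; each subsequent step sits one going further in +y and one rise higher in +z, directly behind and above the previous step with no overlap.


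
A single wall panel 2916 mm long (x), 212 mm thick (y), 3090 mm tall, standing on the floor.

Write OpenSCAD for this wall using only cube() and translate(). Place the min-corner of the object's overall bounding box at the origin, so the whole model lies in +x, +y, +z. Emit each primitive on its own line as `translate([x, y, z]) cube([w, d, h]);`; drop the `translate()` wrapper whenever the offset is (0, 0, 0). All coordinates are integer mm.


cube([2916, 212, 3090]);


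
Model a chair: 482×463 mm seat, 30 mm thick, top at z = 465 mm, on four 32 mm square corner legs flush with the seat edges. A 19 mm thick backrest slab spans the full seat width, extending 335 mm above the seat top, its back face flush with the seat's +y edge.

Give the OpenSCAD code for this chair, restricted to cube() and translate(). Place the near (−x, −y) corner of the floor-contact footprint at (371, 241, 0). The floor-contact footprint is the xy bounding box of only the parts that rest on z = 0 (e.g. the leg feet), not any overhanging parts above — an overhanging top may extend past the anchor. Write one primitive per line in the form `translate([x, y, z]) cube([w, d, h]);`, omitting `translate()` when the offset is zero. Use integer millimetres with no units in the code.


translate([371, 241, 435]) cube([482, 463, 30]);
translate([371, 241, 0]) cube([32, 32, 435]);
translate([821, 241, 0]) cube([32, 32, 435]);
translate([371, 672, 0]) cube([32, 32, 435]);
translate([821, 672, 0]) cube([32, 32, 435]);
translate([371, 685, 465]) cube([482, 19, 335]);


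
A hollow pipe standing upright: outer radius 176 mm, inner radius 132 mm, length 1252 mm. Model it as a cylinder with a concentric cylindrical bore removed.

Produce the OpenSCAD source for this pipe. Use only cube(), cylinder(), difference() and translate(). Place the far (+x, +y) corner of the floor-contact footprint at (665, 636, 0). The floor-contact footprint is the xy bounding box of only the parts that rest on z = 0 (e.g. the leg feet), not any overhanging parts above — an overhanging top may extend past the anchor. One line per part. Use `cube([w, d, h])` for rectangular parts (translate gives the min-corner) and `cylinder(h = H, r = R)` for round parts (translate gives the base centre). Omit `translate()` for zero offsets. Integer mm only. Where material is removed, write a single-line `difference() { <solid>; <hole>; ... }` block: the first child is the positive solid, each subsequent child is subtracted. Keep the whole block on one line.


difference() { translate([489, 460, 0]) cylinder(h = 1252, r = 176); translate([489, 460, 0]) cylinder(h = 1252, r = 132); }


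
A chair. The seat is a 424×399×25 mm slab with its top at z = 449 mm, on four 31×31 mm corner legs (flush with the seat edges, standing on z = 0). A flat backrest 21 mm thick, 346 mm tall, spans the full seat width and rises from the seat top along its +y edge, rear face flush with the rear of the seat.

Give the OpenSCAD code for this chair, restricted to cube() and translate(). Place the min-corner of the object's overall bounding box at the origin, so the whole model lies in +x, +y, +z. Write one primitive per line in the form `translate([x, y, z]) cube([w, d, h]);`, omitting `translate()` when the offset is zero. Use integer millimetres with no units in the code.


translate([0, 0, 424]) cube([424, 399, 25]);
cube([31, 31, 424]);
translate([393, 0, 0]) cube([31, 31, 424]);
translate([0, 368, 0]) cube([31, 31, 424]);
translate([393, 368, 0]) cube([31, 31, 424]);
translate([0, 378, 449]) cube([424, 21, 346]);


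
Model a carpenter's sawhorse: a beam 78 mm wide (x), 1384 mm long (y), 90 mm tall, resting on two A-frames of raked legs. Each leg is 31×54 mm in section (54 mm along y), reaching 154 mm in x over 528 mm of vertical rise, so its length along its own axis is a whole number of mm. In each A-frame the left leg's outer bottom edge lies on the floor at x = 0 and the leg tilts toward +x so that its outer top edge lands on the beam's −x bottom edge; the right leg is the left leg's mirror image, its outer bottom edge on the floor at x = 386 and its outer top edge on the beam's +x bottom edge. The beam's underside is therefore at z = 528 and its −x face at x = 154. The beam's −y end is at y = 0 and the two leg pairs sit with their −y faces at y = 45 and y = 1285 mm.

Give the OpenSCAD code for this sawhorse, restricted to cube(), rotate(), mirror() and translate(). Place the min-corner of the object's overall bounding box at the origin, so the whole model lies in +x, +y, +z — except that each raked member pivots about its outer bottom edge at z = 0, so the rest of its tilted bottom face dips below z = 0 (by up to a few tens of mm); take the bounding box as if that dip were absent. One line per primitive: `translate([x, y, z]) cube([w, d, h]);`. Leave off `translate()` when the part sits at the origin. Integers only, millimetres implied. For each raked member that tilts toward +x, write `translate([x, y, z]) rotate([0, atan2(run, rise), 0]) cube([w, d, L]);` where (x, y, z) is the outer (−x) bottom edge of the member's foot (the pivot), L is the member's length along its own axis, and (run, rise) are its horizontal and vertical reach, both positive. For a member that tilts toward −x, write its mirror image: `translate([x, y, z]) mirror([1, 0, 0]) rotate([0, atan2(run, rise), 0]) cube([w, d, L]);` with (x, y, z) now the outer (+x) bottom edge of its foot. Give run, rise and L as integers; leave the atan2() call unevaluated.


translate([154, 0, 528]) cube([78, 1384, 90]);
translate([0, 45, 0]) rotate([0, atan2(154, 528), 0]) cube([31, 54, 550]);
translate([386, 45, 0]) mirror([1, 0, 0]) rotate([0, atan2(154, 528), 0]) cube([31, 54, 550]);
translate([0, 1285, 0]) rotate([0, atan2(154, 528), 0]) cube([31, 54, 550]);
translate([386, 1285, 0]) mirror([1, 0, 0]) rotate([0, atan2(154, 528), 0]) cube([31, 54, 550]);


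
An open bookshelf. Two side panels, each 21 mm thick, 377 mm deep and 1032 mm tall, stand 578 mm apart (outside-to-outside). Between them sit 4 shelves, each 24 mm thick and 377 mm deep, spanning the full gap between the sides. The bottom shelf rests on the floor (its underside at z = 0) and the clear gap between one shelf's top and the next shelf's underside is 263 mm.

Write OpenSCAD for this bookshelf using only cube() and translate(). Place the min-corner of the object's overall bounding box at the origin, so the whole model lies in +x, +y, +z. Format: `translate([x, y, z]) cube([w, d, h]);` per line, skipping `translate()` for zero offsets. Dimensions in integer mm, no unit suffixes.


cube([21, 377, 1032]);
translate([557, 0, 0]) cube([21, 377, 1032]);
translate([21, 0, 0]) cube([536, 377, 24]);
translate([21, 0, 287]) cube([536, 377, 24]);
translate([21, 0, 574]) cube([536, 377, 24]);
translate([21, 0, 861]) cube([536, 377, 24]);


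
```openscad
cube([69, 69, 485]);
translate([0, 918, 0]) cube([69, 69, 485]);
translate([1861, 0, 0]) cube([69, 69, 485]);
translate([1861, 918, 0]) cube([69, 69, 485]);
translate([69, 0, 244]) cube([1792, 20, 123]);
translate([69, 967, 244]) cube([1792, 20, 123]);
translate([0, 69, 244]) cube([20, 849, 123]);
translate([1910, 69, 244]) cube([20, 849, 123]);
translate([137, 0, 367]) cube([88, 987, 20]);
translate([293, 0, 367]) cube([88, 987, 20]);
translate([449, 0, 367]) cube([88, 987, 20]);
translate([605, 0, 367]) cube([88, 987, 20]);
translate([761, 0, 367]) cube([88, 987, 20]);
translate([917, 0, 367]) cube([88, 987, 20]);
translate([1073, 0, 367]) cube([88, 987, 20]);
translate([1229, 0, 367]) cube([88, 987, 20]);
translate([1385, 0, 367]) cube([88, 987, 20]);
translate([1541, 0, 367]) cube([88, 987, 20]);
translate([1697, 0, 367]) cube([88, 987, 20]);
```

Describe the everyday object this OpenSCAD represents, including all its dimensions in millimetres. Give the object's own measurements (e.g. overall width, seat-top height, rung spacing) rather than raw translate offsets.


A bed frame 1930 mm long (x) by 987 mm wide (y). Four 69×69 mm corner posts, 485 mm tall, at the corners of the footprint. Four rails of 20 mm thickness and 123 mm height run between adjacent posts with their undersides at z = 244 mm, their outer faces flush with the outside of the frame (the two x-running rails run between the posts' inner faces; the two y-running rails run between the posts' inner faces). 11 slats, each 88 mm wide (x) and 20 mm thick, lie across the top of the two x-running rails, running the full 987 mm width of the frame in y; along x they sit between the end posts with a 68 mm gap after the −x posts and between neighbouring slats, leaving 76 mm before the +x posts.


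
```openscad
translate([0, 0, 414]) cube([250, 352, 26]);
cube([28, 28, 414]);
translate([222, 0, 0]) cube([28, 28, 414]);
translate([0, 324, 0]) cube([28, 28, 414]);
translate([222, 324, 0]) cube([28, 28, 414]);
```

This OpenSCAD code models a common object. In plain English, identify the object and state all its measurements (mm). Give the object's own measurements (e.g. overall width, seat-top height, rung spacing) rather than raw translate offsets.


A four-legged stool. The seat is a 250×352×26 mm slab whose top surface is at z = 440 mm; four square legs, each 28×28 mm in cross-section, run from the floor (z = 0) to the underside of the seat, each flush with a corner of the seat.


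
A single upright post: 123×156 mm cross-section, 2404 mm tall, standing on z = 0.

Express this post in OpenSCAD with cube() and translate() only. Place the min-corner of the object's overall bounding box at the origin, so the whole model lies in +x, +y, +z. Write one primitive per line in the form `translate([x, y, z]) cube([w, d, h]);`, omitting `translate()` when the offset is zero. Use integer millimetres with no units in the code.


cube([123, 156, 2404]);


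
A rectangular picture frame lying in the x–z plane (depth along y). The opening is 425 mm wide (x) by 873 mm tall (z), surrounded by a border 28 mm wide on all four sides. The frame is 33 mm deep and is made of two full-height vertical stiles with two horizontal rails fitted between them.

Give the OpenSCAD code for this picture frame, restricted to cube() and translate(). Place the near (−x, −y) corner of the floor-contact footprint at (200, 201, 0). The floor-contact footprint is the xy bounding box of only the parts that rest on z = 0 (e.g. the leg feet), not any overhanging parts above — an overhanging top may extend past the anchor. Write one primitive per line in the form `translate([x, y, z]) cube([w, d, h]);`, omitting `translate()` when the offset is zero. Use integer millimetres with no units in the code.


translate([200, 201, 0]) cube([28, 33, 929]);
translate([653, 201, 0]) cube([28, 33, 929]);
translate([228, 201, 0]) cube([425, 33, 28]);
translate([228, 201, 901]) cube([425, 33, 28]);


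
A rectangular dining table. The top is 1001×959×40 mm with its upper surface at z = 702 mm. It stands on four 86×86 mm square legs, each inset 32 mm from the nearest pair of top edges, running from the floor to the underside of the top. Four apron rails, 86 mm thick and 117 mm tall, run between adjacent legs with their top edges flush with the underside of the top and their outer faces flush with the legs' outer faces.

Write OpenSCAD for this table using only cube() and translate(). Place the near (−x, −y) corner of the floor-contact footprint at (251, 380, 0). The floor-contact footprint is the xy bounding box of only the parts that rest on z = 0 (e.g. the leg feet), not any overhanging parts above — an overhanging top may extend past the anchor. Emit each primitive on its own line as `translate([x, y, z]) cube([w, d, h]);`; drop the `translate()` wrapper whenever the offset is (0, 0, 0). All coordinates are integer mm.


translate([219, 348, 662]) cube([1001, 959, 40]);
translate([251, 380, 0]) cube([86, 86, 662]);
translate([1102, 380, 0]) cube([86, 86, 662]);
translate([251, 1189, 0]) cube([86, 86, 662]);
translate([1102, 1189, 0]) cube([86, 86, 662]);
translate([337, 380, 545]) cube([765, 86, 117]);
translate([337, 1189, 545]) cube([765, 86, 117]);
translate([251, 466, 545]) cube([86, 723, 117]);
translate([1102, 466, 545]) cube([86, 723, 117]);


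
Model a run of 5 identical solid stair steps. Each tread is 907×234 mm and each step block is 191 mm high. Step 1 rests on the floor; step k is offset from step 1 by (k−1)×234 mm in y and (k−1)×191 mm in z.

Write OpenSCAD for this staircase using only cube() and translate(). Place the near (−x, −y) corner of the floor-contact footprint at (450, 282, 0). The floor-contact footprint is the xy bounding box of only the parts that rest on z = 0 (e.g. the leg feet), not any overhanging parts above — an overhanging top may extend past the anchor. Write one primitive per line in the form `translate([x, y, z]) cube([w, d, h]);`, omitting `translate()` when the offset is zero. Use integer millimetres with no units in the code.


translate([450, 282, 0]) cube([907, 234, 191]);
translate([450, 516, 191]) cube([907, 234, 191]);
translate([450, 750, 382]) cube([907, 234, 191]);
translate([450, 984, 573]) cube([907, 234, 191]);
translate([450, 1218, 764]) cube([907, 234, 191]);


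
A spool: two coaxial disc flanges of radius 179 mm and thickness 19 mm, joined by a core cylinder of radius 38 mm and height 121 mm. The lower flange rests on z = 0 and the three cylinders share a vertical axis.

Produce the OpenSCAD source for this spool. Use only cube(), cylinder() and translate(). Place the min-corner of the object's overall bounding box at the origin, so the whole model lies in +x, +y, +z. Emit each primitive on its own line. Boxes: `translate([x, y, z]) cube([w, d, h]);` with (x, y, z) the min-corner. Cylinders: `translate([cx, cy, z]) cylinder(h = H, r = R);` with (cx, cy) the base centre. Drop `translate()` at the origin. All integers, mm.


translate([179, 179, 0]) cylinder(h = 19, r = 179);
translate([179, 179, 19]) cylinder(h = 121, r = 38);
translate([179, 179, 140]) cylinder(h = 19, r = 179);


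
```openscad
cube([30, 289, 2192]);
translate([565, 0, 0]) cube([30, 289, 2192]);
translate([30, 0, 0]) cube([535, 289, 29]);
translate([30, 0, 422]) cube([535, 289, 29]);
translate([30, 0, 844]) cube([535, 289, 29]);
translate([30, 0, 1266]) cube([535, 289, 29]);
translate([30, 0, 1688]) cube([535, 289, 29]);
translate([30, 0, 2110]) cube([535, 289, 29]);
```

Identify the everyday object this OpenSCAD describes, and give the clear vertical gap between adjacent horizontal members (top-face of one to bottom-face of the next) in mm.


A bookshelf. The clear shelf gap is 393 mm.

Two tall side panels with 6 horizontal boards between them — a bookshelf. The first two shelf undersides are at z = 0 and z = 422; with shelf thickness 29, the clear gap is 422 − 0 − 29 = 393 mm.


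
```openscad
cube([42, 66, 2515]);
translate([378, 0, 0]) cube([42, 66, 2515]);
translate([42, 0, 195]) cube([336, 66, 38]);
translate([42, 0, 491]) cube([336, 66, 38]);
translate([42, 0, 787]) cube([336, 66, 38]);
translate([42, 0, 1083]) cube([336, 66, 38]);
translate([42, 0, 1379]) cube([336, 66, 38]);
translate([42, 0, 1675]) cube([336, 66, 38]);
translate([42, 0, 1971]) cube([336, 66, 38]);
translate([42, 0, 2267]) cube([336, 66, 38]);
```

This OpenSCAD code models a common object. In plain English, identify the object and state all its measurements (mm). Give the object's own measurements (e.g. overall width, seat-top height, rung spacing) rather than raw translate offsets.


A straight ladder. Two 42×66 mm vertical rails, 2515 mm tall, stand 420 mm apart (outside-to-outside) with their front faces coplanar on the −y side. 8 rungs, each 66 mm deep and 38 mm tall, span between the inner faces of the rails, front faces flush with the rails. The lowest rung's underside is at z = 195 mm and rungs are spaced 296 mm apart (underside to underside).


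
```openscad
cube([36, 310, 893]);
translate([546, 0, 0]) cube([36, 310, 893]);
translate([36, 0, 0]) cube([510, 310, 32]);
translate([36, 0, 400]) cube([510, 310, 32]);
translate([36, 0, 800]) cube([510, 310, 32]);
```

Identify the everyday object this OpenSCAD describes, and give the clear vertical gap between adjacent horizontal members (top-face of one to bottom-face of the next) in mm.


A bookshelf. The clear shelf gap is 368 mm.

Two tall side panels with 3 horizontal boards between them — a bookshelf. The first two shelf undersides are at z = 0 and z = 400; with shelf thickness 32, the clear gap is 400 − 0 − 32 = 368 mm.


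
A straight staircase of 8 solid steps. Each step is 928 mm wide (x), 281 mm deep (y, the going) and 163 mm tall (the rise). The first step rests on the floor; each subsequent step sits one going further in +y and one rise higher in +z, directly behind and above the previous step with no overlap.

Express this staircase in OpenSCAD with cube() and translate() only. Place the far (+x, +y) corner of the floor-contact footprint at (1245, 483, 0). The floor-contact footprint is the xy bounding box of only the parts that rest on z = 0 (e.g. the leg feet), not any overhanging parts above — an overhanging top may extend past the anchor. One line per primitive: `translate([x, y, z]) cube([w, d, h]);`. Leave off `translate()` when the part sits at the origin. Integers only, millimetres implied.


translate([317, 202, 0]) cube([928, 281, 163]);
translate([317, 483, 163]) cube([928, 281, 163]);
translate([317, 764, 326]) cube([928, 281, 163]);
translate([317, 1045, 489]) cube([928, 281, 163]);
translate([317, 1326, 652]) cube([928, 281, 163]);
translate([317, 1607, 815]) cube([928, 281, 163]);
translate([317, 1888, 978]) cube([928, 281, 163]);
translate([317, 2169, 1141]) cube([928, 281, 163]);
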